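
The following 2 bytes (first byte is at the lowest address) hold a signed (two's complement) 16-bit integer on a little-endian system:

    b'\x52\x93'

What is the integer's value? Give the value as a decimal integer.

Little-endian stores the least-significant byte at the lowest address.
Reassemble most-significant byte first: 93 52 → 0x9352.
Top bit is set, so as a signed 16-bit value this is 0x9352 − 2^16 = -27822.

-27822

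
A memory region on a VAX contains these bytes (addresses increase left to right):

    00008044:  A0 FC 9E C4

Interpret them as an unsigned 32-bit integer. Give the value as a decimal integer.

In little-endian order the low byte comes first in memory.
Reassemble most-significant byte first: C4 9E FC A0 → 0xC49EFCA0.
0xC49EFCA0 = 3298753696.

3298753696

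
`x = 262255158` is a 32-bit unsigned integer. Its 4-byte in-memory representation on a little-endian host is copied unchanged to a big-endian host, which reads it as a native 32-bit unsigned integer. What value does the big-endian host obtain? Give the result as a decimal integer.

917676303

262255158 in 32-bit hexadecimal is 0x0FA1B236.
Stored little-endian, the bytes at ascending addresses are 36 B2 A1 0F.
Read back as big-endian, the last byte is least significant, giving 0x36B2A10F.
0x36B2A10F = 917676303.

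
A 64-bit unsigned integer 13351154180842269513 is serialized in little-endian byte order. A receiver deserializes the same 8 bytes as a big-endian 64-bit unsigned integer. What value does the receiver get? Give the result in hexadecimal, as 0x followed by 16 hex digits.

13351154180842269513 in 64-bit hexadecimal is 0xB948D3FD72932B49.
Stored little-endian, the bytes at ascending addresses are 49 2B 93 72 FD D3 48 B9.
Read back as big-endian, the last byte is least significant, giving 0x492B9372FDD348B9.

0x492B9372FDD348B9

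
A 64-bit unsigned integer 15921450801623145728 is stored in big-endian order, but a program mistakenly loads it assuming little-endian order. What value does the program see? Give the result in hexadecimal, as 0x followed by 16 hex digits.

0x001D9B0B265BF4DC

15921450801623145728 in 64-bit hexadecimal is 0xDCF45B260B9B1D00.
Stored big-endian, the bytes at ascending addresses are DC F4 5B 26 0B 9B 1D 00.
Read back as little-endian, the first byte is least significant, giving 0x001D9B0B265BF4DC.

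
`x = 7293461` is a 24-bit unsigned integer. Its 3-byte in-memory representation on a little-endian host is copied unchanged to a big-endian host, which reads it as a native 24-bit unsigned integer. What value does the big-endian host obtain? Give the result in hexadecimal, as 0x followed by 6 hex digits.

0x154A6F

7293461 in 24-bit hexadecimal is 0x6F4A15.
Stored little-endian, the bytes at ascending addresses are 15 4A 6F.
Read back as big-endian, the last byte is least significant, giving 0x154A6F.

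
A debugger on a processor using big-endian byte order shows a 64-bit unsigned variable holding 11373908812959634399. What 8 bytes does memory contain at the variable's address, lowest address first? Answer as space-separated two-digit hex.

9D D8 3D CD C8 24 D3 DF

11373908812959634399 in hexadecimal, padded to 64 bits, is 0x9DD83DCDC824D3DF.
Split into bytes (most-significant first): 9D D8 3D CD C8 24 D3 DF.
Big-endian stores the most-significant byte at the lowest address.
So the memory order matches the most-significant-first order: 9D D8 3D CD C8 24 D3 DF.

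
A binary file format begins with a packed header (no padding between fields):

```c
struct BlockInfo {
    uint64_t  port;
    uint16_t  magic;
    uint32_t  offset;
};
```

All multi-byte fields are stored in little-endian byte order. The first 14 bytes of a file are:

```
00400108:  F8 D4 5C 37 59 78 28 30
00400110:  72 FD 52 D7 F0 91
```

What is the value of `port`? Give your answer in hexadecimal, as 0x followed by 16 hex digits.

0x30287859375CD4F8

`port` is the first field, at byte offset 0, occupying 8 bytes.
Bytes at offsets 0..7: F8 D4 5C 37 59 78 28 30.
Little-endian stores the least-significant byte at the lowest address.
Reassemble most-significant byte first: 30 28 78 59 37 5C D4 F8 → 0x30287859375CD4F8.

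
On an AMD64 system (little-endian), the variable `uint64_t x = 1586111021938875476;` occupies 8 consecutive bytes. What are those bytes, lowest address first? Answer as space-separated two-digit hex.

1586111021938875476 in hexadecimal, padded to 64 bits, is 0x1602FF9224FF9C54.
Split into bytes (most-significant first): 16 02 FF 92 24 FF 9C 54.
Little-endian stores the least-significant byte at the lowest address.
So at ascending addresses the bytes are 54 9C FF 24 92 FF 02 16.

54 9C FF 24 92 FF 02 16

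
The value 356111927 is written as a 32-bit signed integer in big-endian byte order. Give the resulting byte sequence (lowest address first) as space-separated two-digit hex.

15 39 D6 37

356111927 in hexadecimal, padded to 32 bits, is 0x1539D637.
Split into bytes (most-significant first): 15 39 D6 37.
Big-endian: lowest address holds the most-significant byte.
So the memory order matches the most-significant-first order: 15 39 D6 37.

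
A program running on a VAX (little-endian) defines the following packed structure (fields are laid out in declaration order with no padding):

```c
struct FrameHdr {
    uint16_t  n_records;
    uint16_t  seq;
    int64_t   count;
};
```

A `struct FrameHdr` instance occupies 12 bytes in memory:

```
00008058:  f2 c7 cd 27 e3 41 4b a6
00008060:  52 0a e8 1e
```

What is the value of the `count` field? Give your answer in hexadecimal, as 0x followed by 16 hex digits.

0x1EE80A52A64B41E3

`count` follows `n_records` (2 B), `seq` (2 B), so it starts at offset 2 + 2 = 4 and occupies 8 bytes.
Bytes at offsets 4..11: E3 41 4B A6 52 0A E8 1E.
Little-endian: lowest address holds the least-significant byte.
Reassemble most-significant byte first: 1E E8 0A 52 A6 4B 41 E3 → 0x1EE80A52A64B41E3.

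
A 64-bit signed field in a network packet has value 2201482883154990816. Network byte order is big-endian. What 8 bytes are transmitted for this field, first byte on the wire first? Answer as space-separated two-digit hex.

2201482883154990816 in hexadecimal, padded to 64 bits, is 0x1E8D3D04AD8E56E0.
Split into bytes (most-significant first): 1E 8D 3D 04 AD 8E 56 E0.
Big-endian stores the most-significant byte at the lowest address.
So the memory order matches the most-significant-first order: 1E 8D 3D 04 AD 8E 56 E0.

1E 8D 3D 04 AD 8E 56 E0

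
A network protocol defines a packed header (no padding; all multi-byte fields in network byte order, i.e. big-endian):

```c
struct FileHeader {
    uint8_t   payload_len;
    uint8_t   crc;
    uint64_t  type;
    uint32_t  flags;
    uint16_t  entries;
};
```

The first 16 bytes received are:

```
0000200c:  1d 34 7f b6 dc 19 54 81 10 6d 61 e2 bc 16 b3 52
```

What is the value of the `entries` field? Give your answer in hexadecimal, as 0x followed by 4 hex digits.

0xB352

`entries` follows `payload_len` (1 B), `crc` (1 B), `type` (8 B), `flags` (4 B), so it starts at offset 1 + 1 + 8 + 4 = 14 and occupies 2 bytes.
Bytes at offsets 14..15: B3 52.
Big-endian: lowest address holds the most-significant byte.
The bytes are already most-significant first: 0xB352.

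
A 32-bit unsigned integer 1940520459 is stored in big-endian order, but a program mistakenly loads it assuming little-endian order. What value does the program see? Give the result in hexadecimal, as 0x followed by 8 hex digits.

1940520459 in 32-bit hexadecimal is 0x73A9FE0B.
Stored big-endian, the bytes at ascending addresses are 73 A9 FE 0B.
Read back as little-endian, the first byte is least significant, giving 0x0BFEA973.

0x0BFEA973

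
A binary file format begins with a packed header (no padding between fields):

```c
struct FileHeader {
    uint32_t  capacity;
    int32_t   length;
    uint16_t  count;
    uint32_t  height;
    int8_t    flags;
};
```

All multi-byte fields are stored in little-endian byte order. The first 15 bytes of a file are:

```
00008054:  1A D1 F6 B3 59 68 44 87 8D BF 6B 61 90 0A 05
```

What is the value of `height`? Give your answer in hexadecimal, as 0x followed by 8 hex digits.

`height` follows `capacity` (4 B), `length` (4 B), `count` (2 B), so it starts at offset 4 + 4 + 2 = 10 and occupies 4 bytes.
Bytes at offsets 10..13: 6B 61 90 0A.
Little-endian stores the least-significant byte at the lowest address.
Reassemble most-significant byte first: 0A 90 61 6B → 0x0A90616B.

0x0A90616B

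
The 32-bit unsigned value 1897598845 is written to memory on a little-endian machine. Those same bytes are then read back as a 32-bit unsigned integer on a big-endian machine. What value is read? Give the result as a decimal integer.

2098142065

1897598845 in 32-bit hexadecimal is 0x711B0F7D.
Stored little-endian, the bytes at ascending addresses are 7D 0F 1B 71.
Read back as big-endian, the last byte is least significant, giving 0x7D0F1B71.
0x7D0F1B71 = 2098142065.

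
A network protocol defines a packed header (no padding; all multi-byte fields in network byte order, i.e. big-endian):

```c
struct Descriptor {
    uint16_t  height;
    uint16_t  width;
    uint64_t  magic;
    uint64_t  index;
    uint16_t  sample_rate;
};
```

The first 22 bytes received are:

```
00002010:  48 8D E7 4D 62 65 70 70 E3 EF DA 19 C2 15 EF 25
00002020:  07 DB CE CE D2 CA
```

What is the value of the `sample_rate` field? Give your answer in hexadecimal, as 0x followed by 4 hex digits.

0xD2CA

`sample_rate` follows `height` (2 B), `width` (2 B), `magic` (8 B), `index` (8 B), so it starts at offset 2 + 2 + 8 + 8 = 20 and occupies 2 bytes.
Bytes at offsets 20..21: D2 CA.
Big-endian stores the most-significant byte at the lowest address.
The bytes are already most-significant first: 0xD2CA.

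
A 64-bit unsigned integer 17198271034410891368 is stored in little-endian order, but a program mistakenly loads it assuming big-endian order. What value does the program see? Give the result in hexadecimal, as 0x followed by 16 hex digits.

0x6878F3AC6288ACEE

17198271034410891368 in 64-bit hexadecimal is 0xEEAC8862ACF37868.
Stored little-endian, the bytes at ascending addresses are 68 78 F3 AC 62 88 AC EE.
Read back as big-endian, the last byte is least significant, giving 0x6878F3AC6288ACEE.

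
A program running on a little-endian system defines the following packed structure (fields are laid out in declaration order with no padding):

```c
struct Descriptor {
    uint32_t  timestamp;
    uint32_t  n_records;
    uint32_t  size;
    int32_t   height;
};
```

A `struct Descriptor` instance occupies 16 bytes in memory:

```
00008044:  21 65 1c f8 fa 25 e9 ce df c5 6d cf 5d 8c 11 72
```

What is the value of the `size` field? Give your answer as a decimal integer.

`size` follows `timestamp` (4 B), `n_records` (4 B), so it starts at offset 4 + 4 = 8 and occupies 4 bytes.
Bytes at offsets 8..11: DF C5 6D CF.
Little-endian stores the least-significant byte at the lowest address.
Reassemble most-significant byte first: CF 6D C5 DF → 0xCF6DC5DF.
0xCF6DC5DF = 3480077791.

3480077791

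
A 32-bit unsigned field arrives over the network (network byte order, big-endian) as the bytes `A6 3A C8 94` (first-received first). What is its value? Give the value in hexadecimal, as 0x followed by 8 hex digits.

Big-endian: lowest address holds the most-significant byte.
The bytes are already most-significant first: 0xA63AC894.

0xA63AC894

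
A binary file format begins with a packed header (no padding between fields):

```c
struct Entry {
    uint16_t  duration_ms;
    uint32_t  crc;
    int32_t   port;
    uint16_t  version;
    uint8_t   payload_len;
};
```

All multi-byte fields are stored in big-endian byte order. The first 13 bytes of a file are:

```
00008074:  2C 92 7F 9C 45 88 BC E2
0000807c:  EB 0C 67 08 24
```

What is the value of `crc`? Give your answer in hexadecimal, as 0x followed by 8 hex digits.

`crc` follows `duration_ms` (2 bytes), so it starts at byte offset 2 and occupies 4 bytes.
Bytes at offsets 2..5: 7F 9C 45 88.
Big-endian: lowest address holds the most-significant byte.
The bytes are already most-significant first: 0x7F9C4588.

0x7F9C4588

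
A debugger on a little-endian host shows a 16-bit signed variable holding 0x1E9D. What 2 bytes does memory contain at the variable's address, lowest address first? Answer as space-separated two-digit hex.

9D 1E

Split into bytes (most-significant first): 1E 9D.
Little-endian: lowest address holds the least-significant byte.
So at ascending addresses the bytes are 9D 1E.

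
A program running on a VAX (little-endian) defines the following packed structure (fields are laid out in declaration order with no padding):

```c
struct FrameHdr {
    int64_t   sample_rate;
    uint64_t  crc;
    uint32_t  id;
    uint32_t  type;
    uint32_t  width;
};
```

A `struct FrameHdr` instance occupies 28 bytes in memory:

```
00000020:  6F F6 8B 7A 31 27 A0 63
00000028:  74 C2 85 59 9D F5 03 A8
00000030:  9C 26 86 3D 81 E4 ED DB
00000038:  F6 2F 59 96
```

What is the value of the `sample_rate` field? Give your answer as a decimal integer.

`sample_rate` is the first field, at byte offset 0, occupying 8 bytes.
Bytes at offsets 0..7: 6F F6 8B 7A 31 27 A0 63.
Little-endian: lowest address holds the least-significant byte.
Reassemble most-significant byte first: 63 A0 27 31 7A 8B F6 6F → 0x63A027317A8BF66F.
0x63A027317A8BF66F = 7178780899491444335.

7178780899491444335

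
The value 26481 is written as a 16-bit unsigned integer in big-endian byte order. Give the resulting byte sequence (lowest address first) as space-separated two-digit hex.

67 71

26481 in hexadecimal, padded to 16 bits, is 0x6771.
Split into bytes (most-significant first): 67 71.
Big-endian stores the most-significant byte at the lowest address.
So the memory order matches the most-significant-first order: 67 71.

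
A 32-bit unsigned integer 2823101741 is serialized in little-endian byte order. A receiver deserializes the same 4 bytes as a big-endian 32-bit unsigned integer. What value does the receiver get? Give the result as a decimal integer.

2823101741 in 32-bit hexadecimal is 0xA8451D2D.
Stored little-endian, the bytes at ascending addresses are 2D 1D 45 A8.
Read back as big-endian, the last byte is least significant, giving 0x2D1D45A8.
0x2D1D45A8 = 756893096.

756893096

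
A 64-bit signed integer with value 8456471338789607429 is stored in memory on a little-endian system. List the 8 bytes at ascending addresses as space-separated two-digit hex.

05 98 D3 D9 E0 6B 5B 75

8456471338789607429 in hexadecimal, padded to 64 bits, is 0x755B6BE0D9D39805.
Split into bytes (most-significant first): 75 5B 6B E0 D9 D3 98 05.
In little-endian order the low byte comes first in memory.
So at ascending addresses the bytes are 05 98 D3 D9 E0 6B 5B 75.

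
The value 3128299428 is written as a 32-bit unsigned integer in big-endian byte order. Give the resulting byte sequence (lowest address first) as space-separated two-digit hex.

BA 76 0F A4

3128299428 in hexadecimal, padded to 32 bits, is 0xBA760FA4.
Split into bytes (most-significant first): BA 76 0F A4.
Big-endian stores the most-significant byte at the lowest address.
So the memory order matches the most-significant-first order: BA 76 0F A4.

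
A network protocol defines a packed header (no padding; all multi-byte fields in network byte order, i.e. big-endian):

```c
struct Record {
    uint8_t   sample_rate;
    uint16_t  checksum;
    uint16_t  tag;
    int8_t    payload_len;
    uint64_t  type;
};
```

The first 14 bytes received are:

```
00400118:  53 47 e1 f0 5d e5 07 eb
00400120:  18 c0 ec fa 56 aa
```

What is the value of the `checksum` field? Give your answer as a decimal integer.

18401

`checksum` follows `sample_rate` (1 byte), so it starts at byte offset 1 and occupies 2 bytes.
Bytes at offsets 1..2: 47 E1.
Big-endian stores the most-significant byte at the lowest address.
The bytes are already most-significant first: 0x47E1.
0x47E1 = 18401.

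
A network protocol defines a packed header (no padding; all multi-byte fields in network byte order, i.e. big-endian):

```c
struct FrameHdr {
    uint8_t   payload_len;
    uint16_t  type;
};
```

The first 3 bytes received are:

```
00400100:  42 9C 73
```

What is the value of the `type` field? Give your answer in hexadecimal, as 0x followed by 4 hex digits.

0x9C73

`type` follows `payload_len` (1 byte), so it starts at byte offset 1 and occupies 2 bytes.
Bytes at offsets 1..2: 9C 73.
Big-endian stores the most-significant byte at the lowest address.
The bytes are already most-significant first: 0x9C73.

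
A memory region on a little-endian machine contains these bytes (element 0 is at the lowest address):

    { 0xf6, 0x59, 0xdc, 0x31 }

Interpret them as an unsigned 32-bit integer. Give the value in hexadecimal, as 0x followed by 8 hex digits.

0x31DC59F6

Little-endian: lowest address holds the least-significant byte.
Reassemble most-significant byte first: 31 DC 59 F6 → 0x31DC59F6.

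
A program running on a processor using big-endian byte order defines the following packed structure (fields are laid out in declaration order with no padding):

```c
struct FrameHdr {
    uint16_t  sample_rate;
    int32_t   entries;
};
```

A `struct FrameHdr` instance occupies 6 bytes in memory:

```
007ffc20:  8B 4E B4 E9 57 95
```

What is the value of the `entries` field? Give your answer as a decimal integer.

-1259776107

`entries` follows `sample_rate` (2 bytes), so it starts at byte offset 2 and occupies 4 bytes.
Bytes at offsets 2..5: B4 E9 57 95.
In big-endian order the high byte comes first in memory.
The bytes are already most-significant first: 0xB4E95795.
Top bit is set, so as a signed 32-bit value this is 0xB4E95795 − 2^32 = -1259776107.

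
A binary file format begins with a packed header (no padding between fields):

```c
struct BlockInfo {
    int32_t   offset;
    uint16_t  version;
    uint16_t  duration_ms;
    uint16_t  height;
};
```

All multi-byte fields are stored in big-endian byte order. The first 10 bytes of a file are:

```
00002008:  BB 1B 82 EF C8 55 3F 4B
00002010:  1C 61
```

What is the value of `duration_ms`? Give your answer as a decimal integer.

16203

`duration_ms` follows `offset` (4 B), `version` (2 B), so it starts at offset 4 + 2 = 6 and occupies 2 bytes.
Bytes at offsets 6..7: 3F 4B.
Big-endian stores the most-significant byte at the lowest address.
The bytes are already most-significant first: 0x3F4B.
0x3F4B = 16203.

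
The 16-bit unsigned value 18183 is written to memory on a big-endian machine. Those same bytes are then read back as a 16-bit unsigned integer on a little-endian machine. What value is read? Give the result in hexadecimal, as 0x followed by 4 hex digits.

0x0747

18183 in 16-bit hexadecimal is 0x4707.
Stored big-endian, the bytes at ascending addresses are 47 07.
Read back as little-endian, the first byte is least significant, giving 0x0747.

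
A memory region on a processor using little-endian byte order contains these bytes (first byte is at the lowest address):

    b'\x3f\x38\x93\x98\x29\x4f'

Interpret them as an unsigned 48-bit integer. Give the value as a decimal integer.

87040072038463

Little-endian stores the least-significant byte at the lowest address.
Reassemble most-significant byte first: 4F 29 98 93 38 3F → 0x4F299893383F.
0x4F299893383F = 87040072038463.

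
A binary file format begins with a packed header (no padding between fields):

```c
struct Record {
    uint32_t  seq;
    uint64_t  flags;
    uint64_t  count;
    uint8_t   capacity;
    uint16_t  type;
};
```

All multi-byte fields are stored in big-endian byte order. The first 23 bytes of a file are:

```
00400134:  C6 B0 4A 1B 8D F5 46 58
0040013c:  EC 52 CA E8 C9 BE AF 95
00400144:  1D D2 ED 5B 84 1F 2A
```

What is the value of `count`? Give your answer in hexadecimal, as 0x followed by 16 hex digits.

0xC9BEAF951DD2ED5B

`count` follows `seq` (4 B), `flags` (8 B), so it starts at offset 4 + 8 = 12 and occupies 8 bytes.
Bytes at offsets 12..19: C9 BE AF 95 1D D2 ED 5B.
Big-endian: lowest address holds the most-significant byte.
The bytes are already most-significant first: 0xC9BEAF951DD2ED5B.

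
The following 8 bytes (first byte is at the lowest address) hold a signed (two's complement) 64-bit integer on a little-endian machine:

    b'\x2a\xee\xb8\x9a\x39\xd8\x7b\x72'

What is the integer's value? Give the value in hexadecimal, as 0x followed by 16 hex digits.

Little-endian: lowest address holds the least-significant byte.
Reassemble most-significant byte first: 72 7B D8 39 9A B8 EE 2A → 0x727BD8399AB8EE2A.

0x727BD8399AB8EE2A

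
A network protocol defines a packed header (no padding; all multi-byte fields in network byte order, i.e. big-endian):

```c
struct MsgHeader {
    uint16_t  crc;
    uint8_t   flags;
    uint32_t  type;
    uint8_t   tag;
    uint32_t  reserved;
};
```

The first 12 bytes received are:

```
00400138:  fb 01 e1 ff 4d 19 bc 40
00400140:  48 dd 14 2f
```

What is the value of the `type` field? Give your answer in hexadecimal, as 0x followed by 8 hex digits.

0xFF4D19BC

`type` follows `crc` (2 B), `flags` (1 B), so it starts at offset 2 + 1 = 3 and occupies 4 bytes.
Bytes at offsets 3..6: FF 4D 19 BC.
Big-endian: lowest address holds the most-significant byte.
The bytes are already most-significant first: 0xFF4D19BC.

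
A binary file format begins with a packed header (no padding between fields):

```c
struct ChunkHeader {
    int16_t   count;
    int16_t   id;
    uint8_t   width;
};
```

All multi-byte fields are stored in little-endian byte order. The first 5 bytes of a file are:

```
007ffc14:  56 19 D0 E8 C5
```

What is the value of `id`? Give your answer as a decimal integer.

-5936

`id` follows `count` (2 bytes), so it starts at byte offset 2 and occupies 2 bytes.
Bytes at offsets 2..3: D0 E8.
Little-endian stores the least-significant byte at the lowest address.
Reassemble most-significant byte first: E8 D0 → 0xE8D0.
Top bit is set, so as a signed 16-bit value this is 0xE8D0 − 2^16 = -5936.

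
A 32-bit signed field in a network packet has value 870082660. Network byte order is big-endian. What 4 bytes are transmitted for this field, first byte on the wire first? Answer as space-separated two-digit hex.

33 DC 68 64

870082660 in hexadecimal, padded to 32 bits, is 0x33DC6864.
Split into bytes (most-significant first): 33 DC 68 64.
Big-endian: lowest address holds the most-significant byte.
So the memory order matches the most-significant-first order: 33 DC 68 64.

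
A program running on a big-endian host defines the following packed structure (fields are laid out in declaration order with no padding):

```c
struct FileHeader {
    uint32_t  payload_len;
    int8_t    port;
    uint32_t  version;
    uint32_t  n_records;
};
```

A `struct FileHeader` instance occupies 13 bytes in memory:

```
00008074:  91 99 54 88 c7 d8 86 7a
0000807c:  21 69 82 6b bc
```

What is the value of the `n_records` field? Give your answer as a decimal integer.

1770154940

`n_records` follows `payload_len` (4 B), `port` (1 B), `version` (4 B), so it starts at offset 4 + 1 + 4 = 9 and occupies 4 bytes.
Bytes at offsets 9..12: 69 82 6B BC.
In big-endian order the high byte comes first in memory.
The bytes are already most-significant first: 0x69826BBC.
0x69826BBC = 1770154940.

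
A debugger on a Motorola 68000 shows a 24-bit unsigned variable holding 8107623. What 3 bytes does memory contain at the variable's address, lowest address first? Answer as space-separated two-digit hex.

8107623 in hexadecimal, padded to 24 bits, is 0x7BB667.
Split into bytes (most-significant first): 7B B6 67.
Big-endian stores the most-significant byte at the lowest address.
So the memory order matches the most-significant-first order: 7B B6 67.

7B B6 67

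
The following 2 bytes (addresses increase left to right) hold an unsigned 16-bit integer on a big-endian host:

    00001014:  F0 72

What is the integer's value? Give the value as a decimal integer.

61554

Big-endian stores the most-significant byte at the lowest address.
The bytes are already most-significant first: 0xF072.
0xF072 = 61554.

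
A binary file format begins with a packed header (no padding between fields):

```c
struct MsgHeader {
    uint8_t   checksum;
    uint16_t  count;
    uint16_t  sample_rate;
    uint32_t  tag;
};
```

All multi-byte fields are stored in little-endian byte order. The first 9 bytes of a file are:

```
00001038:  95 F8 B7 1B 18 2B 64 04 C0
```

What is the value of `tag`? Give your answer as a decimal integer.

`tag` follows `checksum` (1 B), `count` (2 B), `sample_rate` (2 B), so it starts at offset 1 + 2 + 2 = 5 and occupies 4 bytes.
Bytes at offsets 5..8: 2B 64 04 C0.
Little-endian: lowest address holds the least-significant byte.
Reassemble most-significant byte first: C0 04 64 2B → 0xC004642B.
0xC004642B = 3221513259.

3221513259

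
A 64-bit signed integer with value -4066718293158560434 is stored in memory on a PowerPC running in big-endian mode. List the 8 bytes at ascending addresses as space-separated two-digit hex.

Two's complement of -4066718293158560434 in 64 bits: 4066718293158560434 = 0x386FE2BDC14C82B2; invert → 0xC7901D423EB37D4D; add 1 → 0xC7901D423EB37D4E.
Split into bytes (most-significant first): C7 90 1D 42 3E B3 7D 4E.
Big-endian stores the most-significant byte at the lowest address.
So the memory order matches the most-significant-first order: C7 90 1D 42 3E B3 7D 4E.

C7 90 1D 42 3E B3 7D 4E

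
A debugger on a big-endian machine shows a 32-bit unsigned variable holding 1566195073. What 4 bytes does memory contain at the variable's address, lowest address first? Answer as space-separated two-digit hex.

1566195073 in hexadecimal, padded to 32 bits, is 0x5D5A3D81.
Split into bytes (most-significant first): 5D 5A 3D 81.
Big-endian stores the most-significant byte at the lowest address.
So the memory order matches the most-significant-first order: 5D 5A 3D 81.

5D 5A 3D 81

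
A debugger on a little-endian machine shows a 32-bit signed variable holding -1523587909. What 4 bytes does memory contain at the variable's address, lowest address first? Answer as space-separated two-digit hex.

BB E4 2F A5

Two's complement of -1523587909 in 32 bits: 1523587909 = 0x5AD01B45; invert → 0xA52FE4BA; add 1 → 0xA52FE4BB.
Split into bytes (most-significant first): A5 2F E4 BB.
Little-endian: lowest address holds the least-significant byte.
So at ascending addresses the bytes are BB E4 2F A5.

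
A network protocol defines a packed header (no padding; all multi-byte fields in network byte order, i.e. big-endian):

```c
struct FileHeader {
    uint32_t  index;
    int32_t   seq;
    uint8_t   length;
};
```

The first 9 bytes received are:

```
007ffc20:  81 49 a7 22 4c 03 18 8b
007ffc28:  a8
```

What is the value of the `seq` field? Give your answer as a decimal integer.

`seq` follows `index` (4 bytes), so it starts at byte offset 4 and occupies 4 bytes.
Bytes at offsets 4..7: 4C 03 18 8B.
Big-endian stores the most-significant byte at the lowest address.
The bytes are already most-significant first: 0x4C03188B.
0x4C03188B = 1275271307.

1275271307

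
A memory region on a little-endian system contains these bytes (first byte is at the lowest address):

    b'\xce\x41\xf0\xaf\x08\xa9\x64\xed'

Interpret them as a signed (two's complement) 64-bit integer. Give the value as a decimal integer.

Little-endian stores the least-significant byte at the lowest address.
Reassemble most-significant byte first: ED 64 A9 08 AF F0 41 CE → 0xED64A908AFF041CE.
Top bit is set, so as a signed 64-bit value this is 0xED64A908AFF041CE − 2^64 = -1340760934272974386.

-1340760934272974386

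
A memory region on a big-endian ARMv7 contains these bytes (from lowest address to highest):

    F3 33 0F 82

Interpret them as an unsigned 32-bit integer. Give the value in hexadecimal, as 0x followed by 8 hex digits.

0xF3330F82

In big-endian order the high byte comes first in memory.
The bytes are already most-significant first: 0xF3330F82.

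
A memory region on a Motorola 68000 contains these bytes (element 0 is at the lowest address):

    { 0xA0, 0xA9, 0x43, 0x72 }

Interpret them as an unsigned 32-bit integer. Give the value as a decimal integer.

2695447410

In big-endian order the high byte comes first in memory.
The bytes are already most-significant first: 0xA0A94372.
0xA0A94372 = 2695447410.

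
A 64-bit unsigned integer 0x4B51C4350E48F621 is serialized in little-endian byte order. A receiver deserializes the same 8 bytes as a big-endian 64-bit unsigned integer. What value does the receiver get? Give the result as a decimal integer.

2447222673391243595

Stored little-endian, the bytes at ascending addresses are 21 F6 48 0E 35 C4 51 4B.
Read back as big-endian, the last byte is least significant, giving 0x21F6480E35C4514B.
0x21F6480E35C4514B = 2447222673391243595.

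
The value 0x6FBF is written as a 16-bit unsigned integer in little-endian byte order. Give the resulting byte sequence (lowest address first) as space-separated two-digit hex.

Split into bytes (most-significant first): 6F BF.
Little-endian: lowest address holds the least-significant byte.
So at ascending addresses the bytes are BF 6F.

BF 6F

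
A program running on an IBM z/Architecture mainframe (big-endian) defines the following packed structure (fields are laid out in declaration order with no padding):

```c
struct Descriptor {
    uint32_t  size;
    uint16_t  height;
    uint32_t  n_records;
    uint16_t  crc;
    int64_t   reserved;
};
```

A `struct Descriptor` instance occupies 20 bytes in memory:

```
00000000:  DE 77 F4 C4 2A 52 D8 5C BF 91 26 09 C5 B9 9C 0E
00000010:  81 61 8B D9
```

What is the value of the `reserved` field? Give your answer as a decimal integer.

`reserved` follows `size` (4 B), `height` (2 B), `n_records` (4 B), `crc` (2 B), so it starts at offset 4 + 2 + 4 + 2 = 12 and occupies 8 bytes.
Bytes at offsets 12..19: C5 B9 9C 0E 81 61 8B D9.
Big-endian: lowest address holds the most-significant byte.
The bytes are already most-significant first: 0xC5B99C0E81618BD9.
Top bit is set, so as a signed 64-bit value this is 0xC5B99C0E81618BD9 − 2^64 = -4199153591432148007.

-4199153591432148007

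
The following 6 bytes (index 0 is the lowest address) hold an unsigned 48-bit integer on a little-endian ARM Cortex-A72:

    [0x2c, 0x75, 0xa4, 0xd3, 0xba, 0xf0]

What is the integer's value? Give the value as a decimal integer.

264685205353772

In little-endian order the low byte comes first in memory.
Reassemble most-significant byte first: F0 BA D3 A4 75 2C → 0xF0BAD3A4752C.
0xF0BAD3A4752C = 264685205353772.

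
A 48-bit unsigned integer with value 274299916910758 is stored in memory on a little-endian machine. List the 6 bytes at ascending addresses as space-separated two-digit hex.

A6 00 1C 6D 79 F9

274299916910758 in hexadecimal, padded to 48 bits, is 0xF9796D1C00A6.
Split into bytes (most-significant first): F9 79 6D 1C 00 A6.
Little-endian: lowest address holds the least-significant byte.
So at ascending addresses the bytes are A6 00 1C 6D 79 F9.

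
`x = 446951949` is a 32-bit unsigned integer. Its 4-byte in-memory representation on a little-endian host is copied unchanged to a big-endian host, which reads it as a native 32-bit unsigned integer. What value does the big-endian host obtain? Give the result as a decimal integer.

234005274

446951949 in 32-bit hexadecimal is 0x1AA3F20D.
Stored little-endian, the bytes at ascending addresses are 0D F2 A3 1A.
Read back as big-endian, the last byte is least significant, giving 0x0DF2A31A.
0x0DF2A31A = 234005274.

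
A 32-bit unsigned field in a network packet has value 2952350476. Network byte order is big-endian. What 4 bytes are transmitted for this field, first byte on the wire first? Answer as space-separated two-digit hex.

AF F9 4B 0C

2952350476 in hexadecimal, padded to 32 bits, is 0xAFF94B0C.
Split into bytes (most-significant first): AF F9 4B 0C.
Big-endian: lowest address holds the most-significant byte.
So the memory order matches the most-significant-first order: AF F9 4B 0C.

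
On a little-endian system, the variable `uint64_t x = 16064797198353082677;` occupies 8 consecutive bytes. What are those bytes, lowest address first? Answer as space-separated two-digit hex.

16064797198353082677 in hexadecimal, padded to 64 bits, is 0xDEF19FEFDC86A935.
Split into bytes (most-significant first): DE F1 9F EF DC 86 A9 35.
Little-endian stores the least-significant byte at the lowest address.
So at ascending addresses the bytes are 35 A9 86 DC EF 9F F1 DE.

35 A9 86 DC EF 9F F1 DE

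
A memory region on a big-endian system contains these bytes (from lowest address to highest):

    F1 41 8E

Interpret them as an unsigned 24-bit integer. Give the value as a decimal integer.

15810958

In big-endian order the high byte comes first in memory.
The bytes are already most-significant first: 0xF1418E.
0xF1418E = 15810958.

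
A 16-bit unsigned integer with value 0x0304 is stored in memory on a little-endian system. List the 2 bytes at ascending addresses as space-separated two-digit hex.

04 03

Split into bytes (most-significant first): 03 04.
Little-endian: lowest address holds the least-significant byte.
So at ascending addresses the bytes are 04 03.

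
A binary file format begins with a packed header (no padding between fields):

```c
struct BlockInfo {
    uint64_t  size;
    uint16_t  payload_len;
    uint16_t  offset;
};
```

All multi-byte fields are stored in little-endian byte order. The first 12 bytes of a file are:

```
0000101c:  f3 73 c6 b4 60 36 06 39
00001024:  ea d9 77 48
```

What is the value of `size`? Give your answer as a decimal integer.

4109031498999821299

`size` is the first field, at byte offset 0, occupying 8 bytes.
Bytes at offsets 0..7: F3 73 C6 B4 60 36 06 39.
In little-endian order the low byte comes first in memory.
Reassemble most-significant byte first: 39 06 36 60 B4 C6 73 F3 → 0x39063660B4C673F3.
0x39063660B4C673F3 = 4109031498999821299.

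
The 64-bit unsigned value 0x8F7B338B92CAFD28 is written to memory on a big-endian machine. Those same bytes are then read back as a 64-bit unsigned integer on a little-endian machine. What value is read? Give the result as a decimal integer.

2953739661374356367

Stored big-endian, the bytes at ascending addresses are 8F 7B 33 8B 92 CA FD 28.
Read back as little-endian, the first byte is least significant, giving 0x28FDCA928B337B8F.
0x28FDCA928B337B8F = 2953739661374356367.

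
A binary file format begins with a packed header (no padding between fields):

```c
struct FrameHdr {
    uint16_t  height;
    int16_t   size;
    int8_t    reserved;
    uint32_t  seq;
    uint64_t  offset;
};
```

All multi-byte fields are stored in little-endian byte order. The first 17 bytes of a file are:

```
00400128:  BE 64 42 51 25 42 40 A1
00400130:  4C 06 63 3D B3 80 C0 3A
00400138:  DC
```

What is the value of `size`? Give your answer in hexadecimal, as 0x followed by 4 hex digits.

0x5142

`size` follows `height` (2 bytes), so it starts at byte offset 2 and occupies 2 bytes.
Bytes at offsets 2..3: 42 51.
Little-endian: lowest address holds the least-significant byte.
Reassemble most-significant byte first: 51 42 → 0x5142.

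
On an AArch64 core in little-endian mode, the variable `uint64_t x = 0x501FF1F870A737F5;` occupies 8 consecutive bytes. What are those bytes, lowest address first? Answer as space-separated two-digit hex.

F5 37 A7 70 F8 F1 1F 50

Split into bytes (most-significant first): 50 1F F1 F8 70 A7 37 F5.
Little-endian stores the least-significant byte at the lowest address.
So at ascending addresses the bytes are F5 37 A7 70 F8 F1 1F 50.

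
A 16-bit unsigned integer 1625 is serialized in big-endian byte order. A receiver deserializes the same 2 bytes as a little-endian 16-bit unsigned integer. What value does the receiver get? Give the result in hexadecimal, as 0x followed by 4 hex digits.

0x5906

1625 in 16-bit hexadecimal is 0x0659.
Stored big-endian, the bytes at ascending addresses are 06 59.
Read back as little-endian, the first byte is least significant, giving 0x5906.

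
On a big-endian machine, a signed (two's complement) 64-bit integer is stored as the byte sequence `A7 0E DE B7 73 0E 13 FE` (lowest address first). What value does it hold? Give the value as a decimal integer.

Big-endian: lowest address holds the most-significant byte.
The bytes are already most-significant first: 0xA70EDEB7730E13FE.
Top bit is set, so as a signed 64-bit value this is 0xA70EDEB7730E13FE − 2^64 = -6408940340210953218.

-6408940340210953218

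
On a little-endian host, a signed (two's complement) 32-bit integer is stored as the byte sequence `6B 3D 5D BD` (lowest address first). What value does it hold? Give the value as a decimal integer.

Little-endian stores the least-significant byte at the lowest address.
Reassemble most-significant byte first: BD 5D 3D 6B → 0xBD5D3D6B.
Top bit is set, so as a signed 32-bit value this is 0xBD5D3D6B − 2^32 = -1117962901.

-1117962901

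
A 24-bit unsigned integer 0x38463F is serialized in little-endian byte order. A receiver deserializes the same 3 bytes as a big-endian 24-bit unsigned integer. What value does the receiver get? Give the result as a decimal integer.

Stored little-endian, the bytes at ascending addresses are 3F 46 38.
Read back as big-endian, the last byte is least significant, giving 0x3F4638.
0x3F4638 = 4146744.

4146744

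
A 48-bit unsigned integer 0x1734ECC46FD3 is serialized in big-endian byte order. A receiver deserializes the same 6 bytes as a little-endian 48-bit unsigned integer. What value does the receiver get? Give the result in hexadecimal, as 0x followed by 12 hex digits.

0xD36FC4EC3417

Stored big-endian, the bytes at ascending addresses are 17 34 EC C4 6F D3.
Read back as little-endian, the first byte is least significant, giving 0xD36FC4EC3417.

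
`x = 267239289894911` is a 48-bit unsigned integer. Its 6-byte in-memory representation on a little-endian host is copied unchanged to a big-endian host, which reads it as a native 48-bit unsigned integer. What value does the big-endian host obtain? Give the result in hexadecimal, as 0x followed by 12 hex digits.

0xFFB7F17E0DF3

267239289894911 in 48-bit hexadecimal is 0xF30D7EF1B7FF.
Stored little-endian, the bytes at ascending addresses are FF B7 F1 7E 0D F3.
Read back as big-endian, the last byte is least significant, giving 0xFFB7F17E0DF3.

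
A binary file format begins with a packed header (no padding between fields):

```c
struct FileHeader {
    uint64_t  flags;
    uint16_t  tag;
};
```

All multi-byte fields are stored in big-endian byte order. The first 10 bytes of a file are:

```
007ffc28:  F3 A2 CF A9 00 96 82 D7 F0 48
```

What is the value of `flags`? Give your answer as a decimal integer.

`flags` is the first field, at byte offset 0, occupying 8 bytes.
Bytes at offsets 0..7: F3 A2 CF A9 00 96 82 D7.
Big-endian stores the most-significant byte at the lowest address.
The bytes are already most-significant first: 0xF3A2CFA9009682D7.
0xF3A2CFA9009682D7 = 17555822622209901271.

17555822622209901271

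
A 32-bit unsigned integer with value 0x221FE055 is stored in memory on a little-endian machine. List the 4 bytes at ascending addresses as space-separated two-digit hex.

55 E0 1F 22

Split into bytes (most-significant first): 22 1F E0 55.
Little-endian: lowest address holds the least-significant byte.
So at ascending addresses the bytes are 55 E0 1F 22.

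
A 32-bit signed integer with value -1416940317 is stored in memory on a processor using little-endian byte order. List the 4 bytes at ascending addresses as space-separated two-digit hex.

E3 34 8B AB

Two's complement of -1416940317 in 32 bits: 1416940317 = 0x5474CB1D; invert → 0xAB8B34E2; add 1 → 0xAB8B34E3.
Split into bytes (most-significant first): AB 8B 34 E3.
Little-endian stores the least-significant byte at the lowest address.
So at ascending addresses the bytes are E3 34 8B AB.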